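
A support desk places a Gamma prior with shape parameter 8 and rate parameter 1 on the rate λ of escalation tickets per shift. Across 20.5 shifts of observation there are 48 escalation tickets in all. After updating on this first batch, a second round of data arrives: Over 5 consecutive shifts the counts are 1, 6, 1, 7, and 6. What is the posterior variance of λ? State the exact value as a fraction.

308/2809

Total count 48 over total exposure 20.5 shifts.
After the first batch: Gamma(8 + 48, 1 + 20.5) = Gamma(56, 43/2).
Total count: 1 + 6 + 1 + 7 + 6 = 21.
Total exposure: 5 shifts.
After the second batch: Gamma(56 + 21, 43/2 + 5) = Gamma(77, 53/2).
Posterior variance = α'/β'² = 77/(2809/4) = 308/2809.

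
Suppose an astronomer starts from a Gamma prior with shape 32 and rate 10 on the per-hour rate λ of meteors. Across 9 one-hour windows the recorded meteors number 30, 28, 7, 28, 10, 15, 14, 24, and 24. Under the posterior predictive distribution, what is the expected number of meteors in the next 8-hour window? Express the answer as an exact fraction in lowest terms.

Total count: 30 + 28 + 7 + 28 + 10 + 15 + 14 + 24 + 24 = 180.
Total exposure: 9 hours.
Conjugate update: add total count to the shape and total exposure to the rate, giving Gamma(212, 19).
Predictive mean over an 8-hour window = T·E[λ|data] = 8·212/19 = 1696/19.

1696/19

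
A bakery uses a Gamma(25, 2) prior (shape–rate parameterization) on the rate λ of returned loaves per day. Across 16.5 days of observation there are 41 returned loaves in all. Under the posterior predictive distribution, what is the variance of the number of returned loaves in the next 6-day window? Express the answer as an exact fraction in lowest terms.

38808/1369

Total count 41 over total exposure 16.5 days.
Posterior: α' = 25 + 41 = 66, β' = 2 + 16.5 = 37/2.
The posterior predictive for a window of length T is Negative Binomial with variance T·α'·(β'+T)/β'² = 6·66·(49/2)/(1369/4) = 38808/1369.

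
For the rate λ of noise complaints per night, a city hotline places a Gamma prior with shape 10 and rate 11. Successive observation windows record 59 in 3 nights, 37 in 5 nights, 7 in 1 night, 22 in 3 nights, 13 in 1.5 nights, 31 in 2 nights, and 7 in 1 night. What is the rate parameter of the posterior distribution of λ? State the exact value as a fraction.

55/2

Total count: 59 + 37 + 7 + 22 + 13 + 31 + 7 = 176.
Total exposure: 3 + 5 + 1 + 3 + 1.5 + 2 + 1 = 16.5 nights.
Conjugate update: add total count to the shape and total exposure to the rate, giving Gamma(186, 55/2).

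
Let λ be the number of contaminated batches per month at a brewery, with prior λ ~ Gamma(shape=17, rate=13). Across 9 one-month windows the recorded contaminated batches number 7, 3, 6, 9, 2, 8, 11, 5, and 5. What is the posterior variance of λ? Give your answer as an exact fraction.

Total count: 7 + 3 + 6 + 9 + 2 + 8 + 11 + 5 + 5 = 56.
Total exposure: 9 months.
Conjugate update: add total count to the shape and total exposure to the rate, giving Gamma(73, 22).
Posterior variance = α'/β'² = 73/484.

73/484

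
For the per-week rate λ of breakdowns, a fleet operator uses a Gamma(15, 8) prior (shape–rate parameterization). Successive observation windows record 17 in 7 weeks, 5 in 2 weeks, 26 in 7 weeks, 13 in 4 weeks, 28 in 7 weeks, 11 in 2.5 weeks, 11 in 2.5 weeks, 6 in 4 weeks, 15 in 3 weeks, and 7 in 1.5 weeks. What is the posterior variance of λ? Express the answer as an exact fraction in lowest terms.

616/9409

Total count: 17 + 5 + 26 + 13 + 28 + 11 + 11 + 6 + 15 + 7 = 139.
Total exposure: 7 + 2 + 7 + 4 + 7 + 2.5 + 2.5 + 4 + 3 + 1.5 = 40.5 weeks.
Conjugate update: add total count to the shape and total exposure to the rate, giving Gamma(154, 97/2).
Posterior variance = α'/β'² = 154/(9409/4) = 616/9409.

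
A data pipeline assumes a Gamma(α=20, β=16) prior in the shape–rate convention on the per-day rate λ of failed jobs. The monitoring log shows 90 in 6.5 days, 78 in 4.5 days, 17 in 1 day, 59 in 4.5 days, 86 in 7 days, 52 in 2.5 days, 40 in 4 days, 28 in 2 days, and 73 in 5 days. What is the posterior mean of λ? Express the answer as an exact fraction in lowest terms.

Total count: 90 + 78 + 17 + 59 + 86 + 52 + 40 + 28 + 73 = 523.
Total exposure: 6.5 + 4.5 + 1 + 4.5 + 7 + 2.5 + 4 + 2 + 5 = 37 days.
Conjugate update: add total count to the shape and total exposure to the rate, giving Gamma(543, 53).
Posterior mean = α'/β' = 543/53.

543/53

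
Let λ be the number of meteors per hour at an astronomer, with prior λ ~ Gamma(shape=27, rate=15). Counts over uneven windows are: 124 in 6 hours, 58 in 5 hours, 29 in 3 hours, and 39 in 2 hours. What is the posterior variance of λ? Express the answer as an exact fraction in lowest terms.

277/961

Total count: 124 + 58 + 29 + 39 = 250.
Total exposure: 6 + 5 + 3 + 2 = 16 hours.
Conjugate update: add total count to the shape and total exposure to the rate, giving Gamma(277, 31).
Posterior variance = α'/β'² = 277/961.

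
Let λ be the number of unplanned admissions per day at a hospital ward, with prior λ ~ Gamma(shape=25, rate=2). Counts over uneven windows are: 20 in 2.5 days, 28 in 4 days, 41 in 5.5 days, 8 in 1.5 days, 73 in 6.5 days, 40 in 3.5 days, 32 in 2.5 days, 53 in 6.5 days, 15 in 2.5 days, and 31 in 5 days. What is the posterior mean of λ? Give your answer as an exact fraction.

Total count: 20 + 28 + 41 + 8 + 73 + 40 + 32 + 53 + 15 + 31 = 341.
Total exposure: 2.5 + 4 + 5.5 + 1.5 + 6.5 + 3.5 + 2.5 + 6.5 + 2.5 + 5 = 40 days.
Gamma(α, β) with Poisson data over total exposure Σt gives posterior Gamma(α+Σx, β+Σt) = Gamma(366, 42).
Posterior mean = α'/β' = 366/42 = 61/7.

61/7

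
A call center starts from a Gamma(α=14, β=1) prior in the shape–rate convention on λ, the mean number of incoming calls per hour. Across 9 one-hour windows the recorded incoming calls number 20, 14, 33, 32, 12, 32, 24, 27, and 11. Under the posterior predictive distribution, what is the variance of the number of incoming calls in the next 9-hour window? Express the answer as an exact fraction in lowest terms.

37449/100

Total count: 20 + 14 + 33 + 32 + 12 + 32 + 24 + 27 + 11 = 205.
Total exposure: 9 hours.
The Gamma prior is conjugate for the Poisson rate, so λ | data ~ Gamma(14+205, 1+9) = Gamma(219, 10).
The posterior predictive for a window of length T is Negative Binomial with variance T·α'·(β'+T)/β'² = 9·219·19/100 = 37449/100.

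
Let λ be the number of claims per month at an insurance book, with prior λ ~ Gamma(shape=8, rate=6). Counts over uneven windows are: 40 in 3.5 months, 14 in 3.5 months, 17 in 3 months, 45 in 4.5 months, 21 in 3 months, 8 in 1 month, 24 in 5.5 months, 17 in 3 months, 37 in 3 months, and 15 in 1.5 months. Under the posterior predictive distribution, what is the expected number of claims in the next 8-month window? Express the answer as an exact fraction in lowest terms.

Total count: 40 + 14 + 17 + 45 + 21 + 8 + 24 + 17 + 37 + 15 = 238.
Total exposure: 3.5 + 3.5 + 3 + 4.5 + 3 + 1 + 5.5 + 3 + 3 + 1.5 = 31.5 months.
By Gamma–Poisson conjugacy, the posterior is Gamma(α + Σx, β + Σt) = Gamma(8 + 238, 6 + 31.5) = Gamma(246, 75/2).
Predictive mean over an 8-month window = T·E[λ|data] = 8·246/(75/2) = 1312/25.

1312/25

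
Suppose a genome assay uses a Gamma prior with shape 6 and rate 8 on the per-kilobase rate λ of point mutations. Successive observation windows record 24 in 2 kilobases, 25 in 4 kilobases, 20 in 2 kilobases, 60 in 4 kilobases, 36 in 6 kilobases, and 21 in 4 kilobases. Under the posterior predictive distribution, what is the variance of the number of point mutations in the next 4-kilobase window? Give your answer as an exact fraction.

2176/75

Total count: 24 + 25 + 20 + 60 + 36 + 21 = 186.
Total exposure: 2 + 4 + 2 + 4 + 6 + 4 = 22 kilobases.
The Gamma prior is conjugate for the Poisson rate, so λ | data ~ Gamma(6+186, 8+22) = Gamma(192, 30).
The posterior predictive for a window of length T is Negative Binomial with variance T·α'·(β'+T)/β'² = 4·192·34/900 = 2176/75.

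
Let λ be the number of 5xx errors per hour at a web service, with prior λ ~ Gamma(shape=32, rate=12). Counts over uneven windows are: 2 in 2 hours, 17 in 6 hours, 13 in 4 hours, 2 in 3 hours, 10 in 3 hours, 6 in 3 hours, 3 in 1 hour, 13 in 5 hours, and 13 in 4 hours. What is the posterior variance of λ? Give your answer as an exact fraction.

Total count: 2 + 17 + 13 + 2 + 10 + 6 + 3 + 13 + 13 = 79.
Total exposure: 2 + 6 + 4 + 3 + 3 + 3 + 1 + 5 + 4 = 31 hours.
The Gamma prior is conjugate for the Poisson rate, so λ | data ~ Gamma(32+79, 12+31) = Gamma(111, 43).
Posterior variance = α'/β'² = 111/1849.

111/1849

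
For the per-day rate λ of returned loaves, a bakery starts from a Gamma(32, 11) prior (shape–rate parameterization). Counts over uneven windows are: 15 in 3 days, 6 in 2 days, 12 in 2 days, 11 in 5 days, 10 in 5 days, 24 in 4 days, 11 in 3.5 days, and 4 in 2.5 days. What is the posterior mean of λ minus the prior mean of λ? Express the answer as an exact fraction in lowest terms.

Total count: 15 + 6 + 12 + 11 + 10 + 24 + 11 + 4 = 93.
Total exposure: 3 + 2 + 2 + 5 + 5 + 4 + 3.5 + 2.5 = 27 days.
Conjugate update: add total count to the shape and total exposure to the rate, giving Gamma(125, 38).
Posterior mean = 125/38 = 125/38; prior mean = 32/11 = 32/11. Difference = 125/38 − 32/11 = 159/418.

159/418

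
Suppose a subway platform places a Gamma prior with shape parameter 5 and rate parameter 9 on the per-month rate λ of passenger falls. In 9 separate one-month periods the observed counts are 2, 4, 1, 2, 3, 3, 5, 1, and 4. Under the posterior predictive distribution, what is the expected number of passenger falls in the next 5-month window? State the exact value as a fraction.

25/3

Total count: 2 + 4 + 1 + 2 + 3 + 3 + 5 + 1 + 4 = 25.
Total exposure: 9 months.
Conjugate update: add total count to the shape and total exposure to the rate, giving Gamma(30, 18).
Predictive mean over a 5-month window = T·E[λ|data] = 5·30/18 = 25/3.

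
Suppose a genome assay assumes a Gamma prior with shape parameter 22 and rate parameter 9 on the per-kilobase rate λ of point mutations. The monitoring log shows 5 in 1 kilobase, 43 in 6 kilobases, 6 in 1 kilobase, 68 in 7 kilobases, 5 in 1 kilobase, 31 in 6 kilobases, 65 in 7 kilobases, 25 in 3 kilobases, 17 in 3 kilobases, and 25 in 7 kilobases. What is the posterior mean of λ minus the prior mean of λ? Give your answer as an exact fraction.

Total count: 5 + 43 + 6 + 68 + 5 + 31 + 65 + 25 + 17 + 25 = 290.
Total exposure: 1 + 6 + 1 + 7 + 1 + 6 + 7 + 3 + 3 + 7 = 42 kilobases.
Gamma(α, β) with Poisson data over total exposure Σt gives posterior Gamma(α+Σx, β+Σt) = Gamma(312, 51).
Posterior mean = 312/51 = 104/17; prior mean = 22/9 = 22/9. Difference = 104/17 − 22/9 = 562/153.

562/153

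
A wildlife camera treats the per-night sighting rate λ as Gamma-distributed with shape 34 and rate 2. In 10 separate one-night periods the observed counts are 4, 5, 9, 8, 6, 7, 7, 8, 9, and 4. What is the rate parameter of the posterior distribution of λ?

Total count: 4 + 5 + 9 + 8 + 6 + 7 + 7 + 8 + 9 + 4 = 67.
Total exposure: 10 nights.
Gamma(α, β) with Poisson data over total exposure Σt gives posterior Gamma(α+Σx, β+Σt) = Gamma(101, 12).

12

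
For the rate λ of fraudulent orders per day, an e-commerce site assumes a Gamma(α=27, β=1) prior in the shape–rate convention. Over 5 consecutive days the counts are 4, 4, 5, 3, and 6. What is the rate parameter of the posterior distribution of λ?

6

Total count: 4 + 4 + 5 + 3 + 6 = 22.
Total exposure: 5 days.
Gamma(α, β) with Poisson data over total exposure Σt gives posterior Gamma(α+Σx, β+Σt) = Gamma(49, 6).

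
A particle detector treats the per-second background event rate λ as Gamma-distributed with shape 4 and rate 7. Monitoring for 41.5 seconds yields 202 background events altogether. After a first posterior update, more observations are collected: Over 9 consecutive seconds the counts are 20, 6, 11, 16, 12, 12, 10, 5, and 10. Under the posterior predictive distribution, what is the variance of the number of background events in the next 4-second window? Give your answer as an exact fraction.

Total count 202 over total exposure 41.5 seconds.
After the first batch: Gamma(4 + 202, 7 + 41.5) = Gamma(206, 97/2).
Total count: 20 + 6 + 11 + 16 + 12 + 12 + 10 + 5 + 10 = 102.
Total exposure: 9 seconds.
After the second batch: Gamma(206 + 102, 97/2 + 9) = Gamma(308, 115/2).
The posterior predictive for a window of length T is Negative Binomial with variance T·α'·(β'+T)/β'² = 4·308·(123/2)/(13225/4) = 303072/13225.

303072/13225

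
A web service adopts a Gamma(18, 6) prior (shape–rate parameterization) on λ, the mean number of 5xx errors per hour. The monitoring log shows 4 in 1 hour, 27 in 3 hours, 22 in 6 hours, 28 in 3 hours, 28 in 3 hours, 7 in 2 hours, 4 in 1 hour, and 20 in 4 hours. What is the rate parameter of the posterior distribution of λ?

29

Total count: 4 + 27 + 22 + 28 + 28 + 7 + 4 + 20 = 140.
Total exposure: 1 + 3 + 6 + 3 + 3 + 2 + 1 + 4 = 23 hours.
By Gamma–Poisson conjugacy, the posterior is Gamma(α + Σx, β + Σt) = Gamma(18 + 140, 6 + 23) = Gamma(158, 29).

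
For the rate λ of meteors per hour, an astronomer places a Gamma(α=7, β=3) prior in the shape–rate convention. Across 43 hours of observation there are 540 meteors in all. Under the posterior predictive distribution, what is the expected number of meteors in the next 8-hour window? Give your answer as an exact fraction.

Total count 540 over total exposure 43 hours.
Posterior: α' = 7 + 540 = 547, β' = 3 + 43 = 46.
Predictive mean over an 8-hour window = T·E[λ|data] = 8·547/46 = 2188/23.

2188/23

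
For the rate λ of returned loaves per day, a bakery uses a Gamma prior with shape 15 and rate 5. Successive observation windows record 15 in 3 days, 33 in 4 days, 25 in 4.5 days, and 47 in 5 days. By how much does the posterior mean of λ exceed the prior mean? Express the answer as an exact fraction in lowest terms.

141/43

Total count: 15 + 33 + 25 + 47 = 120.
Total exposure: 3 + 4 + 4.5 + 5 = 16.5 days.
Posterior: α' = 15 + 120 = 135, β' = 5 + 16.5 = 43/2.
Posterior mean = 135/(43/2) = 270/43; prior mean = 15/5 = 3. Difference = 270/43 − 3 = 141/43.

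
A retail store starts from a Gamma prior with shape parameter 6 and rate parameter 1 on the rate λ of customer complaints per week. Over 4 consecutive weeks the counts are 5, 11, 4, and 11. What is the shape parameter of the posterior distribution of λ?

Total count: 5 + 11 + 4 + 11 = 31.
Total exposure: 4 weeks.
Gamma(α, β) with Poisson data over total exposure Σt gives posterior Gamma(α+Σx, β+Σt) = Gamma(37, 5).

37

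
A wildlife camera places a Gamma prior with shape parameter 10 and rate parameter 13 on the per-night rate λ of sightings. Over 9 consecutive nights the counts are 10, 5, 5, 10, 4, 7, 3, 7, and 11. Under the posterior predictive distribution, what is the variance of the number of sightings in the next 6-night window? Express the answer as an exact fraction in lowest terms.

3024/121

Total count: 10 + 5 + 5 + 10 + 4 + 7 + 3 + 7 + 11 = 62.
Total exposure: 9 nights.
Posterior: α' = 10 + 62 = 72, β' = 13 + 9 = 22.
The posterior predictive for a window of length T is Negative Binomial with variance T·α'·(β'+T)/β'² = 6·72·28/484 = 3024/121.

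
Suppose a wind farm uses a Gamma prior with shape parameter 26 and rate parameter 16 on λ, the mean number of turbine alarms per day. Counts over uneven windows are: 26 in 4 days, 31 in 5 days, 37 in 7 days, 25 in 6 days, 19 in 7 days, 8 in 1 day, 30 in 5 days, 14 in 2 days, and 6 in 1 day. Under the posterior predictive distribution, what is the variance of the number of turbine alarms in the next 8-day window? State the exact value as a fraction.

Total count: 26 + 31 + 37 + 25 + 19 + 8 + 30 + 14 + 6 = 196.
Total exposure: 4 + 5 + 7 + 6 + 7 + 1 + 5 + 2 + 1 = 38 days.
Conjugate update: add total count to the shape and total exposure to the rate, giving Gamma(222, 54).
The posterior predictive for a window of length T is Negative Binomial with variance T·α'·(β'+T)/β'² = 8·222·62/2916 = 9176/243.

9176/243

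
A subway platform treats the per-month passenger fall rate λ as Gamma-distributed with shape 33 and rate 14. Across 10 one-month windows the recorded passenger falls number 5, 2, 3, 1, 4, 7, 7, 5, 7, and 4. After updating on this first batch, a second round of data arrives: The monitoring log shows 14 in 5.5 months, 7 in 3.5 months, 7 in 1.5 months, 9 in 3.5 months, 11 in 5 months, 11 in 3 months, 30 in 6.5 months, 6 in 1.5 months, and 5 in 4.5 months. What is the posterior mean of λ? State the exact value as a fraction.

Total count: 5 + 2 + 3 + 1 + 4 + 7 + 7 + 5 + 7 + 4 = 45.
Total exposure: 10 months.
After the first batch: Gamma(33 + 45, 14 + 10) = Gamma(78, 24).
Total count: 14 + 7 + 7 + 9 + 11 + 11 + 30 + 6 + 5 = 100.
Total exposure: 5.5 + 3.5 + 1.5 + 3.5 + 5 + 3 + 6.5 + 1.5 + 4.5 = 34.5 months.
After the second batch: Gamma(78 + 100, 24 + 34.5) = Gamma(178, 117/2).
Posterior mean = α'/β' = 178/(117/2) = 356/117.

356/117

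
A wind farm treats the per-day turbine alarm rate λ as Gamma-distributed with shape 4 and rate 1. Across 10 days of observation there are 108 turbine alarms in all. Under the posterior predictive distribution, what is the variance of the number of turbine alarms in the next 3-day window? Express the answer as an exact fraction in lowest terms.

4704/121

Total count 108 over total exposure 10 days.
By Gamma–Poisson conjugacy, the posterior is Gamma(α + Σx, β + Σt) = Gamma(4 + 108, 1 + 10) = Gamma(112, 11).
The posterior predictive for a window of length T is Negative Binomial with variance T·α'·(β'+T)/β'² = 3·112·14/121 = 4704/121.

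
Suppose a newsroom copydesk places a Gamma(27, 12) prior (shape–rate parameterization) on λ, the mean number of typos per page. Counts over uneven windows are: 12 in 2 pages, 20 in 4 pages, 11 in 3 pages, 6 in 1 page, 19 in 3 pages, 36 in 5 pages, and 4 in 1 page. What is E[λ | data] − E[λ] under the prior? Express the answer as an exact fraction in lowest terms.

Total count: 12 + 20 + 11 + 6 + 19 + 36 + 4 = 108.
Total exposure: 2 + 4 + 3 + 1 + 3 + 5 + 1 = 19 pages.
By Gamma–Poisson conjugacy, the posterior is Gamma(α + Σx, β + Σt) = Gamma(27 + 108, 12 + 19) = Gamma(135, 31).
Posterior mean = 135/31 = 135/31; prior mean = 27/12 = 9/4. Difference = 135/31 − 9/4 = 261/124.

261/124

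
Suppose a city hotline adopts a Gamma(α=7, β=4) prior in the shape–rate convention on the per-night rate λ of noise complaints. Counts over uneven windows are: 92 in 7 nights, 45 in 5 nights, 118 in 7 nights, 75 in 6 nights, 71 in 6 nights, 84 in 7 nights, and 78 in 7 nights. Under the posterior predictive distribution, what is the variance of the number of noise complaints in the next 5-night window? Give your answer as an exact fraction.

Total count: 92 + 45 + 118 + 75 + 71 + 84 + 78 = 563.
Total exposure: 7 + 5 + 7 + 6 + 6 + 7 + 7 = 45 nights.
Gamma(α, β) with Poisson data over total exposure Σt gives posterior Gamma(α+Σx, β+Σt) = Gamma(570, 49).
The posterior predictive for a window of length T is Negative Binomial with variance T·α'·(β'+T)/β'² = 5·570·54/2401 = 153900/2401.

153900/2401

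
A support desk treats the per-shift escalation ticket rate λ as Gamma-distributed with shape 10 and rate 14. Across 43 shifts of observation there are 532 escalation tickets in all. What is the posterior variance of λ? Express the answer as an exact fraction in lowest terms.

Total count 532 over total exposure 43 shifts.
Posterior: α' = 10 + 532 = 542, β' = 14 + 43 = 57.
Posterior variance = α'/β'² = 542/3249.

542/3249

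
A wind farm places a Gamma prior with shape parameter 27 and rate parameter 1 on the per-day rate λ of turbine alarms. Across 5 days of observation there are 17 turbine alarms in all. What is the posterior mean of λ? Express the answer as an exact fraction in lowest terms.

22/3

Total count 17 over total exposure 5 days.
Gamma(α, β) with Poisson data over total exposure Σt gives posterior Gamma(α+Σx, β+Σt) = Gamma(44, 6).
Posterior mean = α'/β' = 44/6 = 22/3.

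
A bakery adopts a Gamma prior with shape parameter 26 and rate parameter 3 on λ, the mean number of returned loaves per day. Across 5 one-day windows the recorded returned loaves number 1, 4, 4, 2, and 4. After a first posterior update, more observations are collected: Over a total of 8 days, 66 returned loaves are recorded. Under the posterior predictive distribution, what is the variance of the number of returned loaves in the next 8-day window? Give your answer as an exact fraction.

Total count: 1 + 4 + 4 + 2 + 4 = 15.
Total exposure: 5 days.
After the first batch: Gamma(26 + 15, 3 + 5) = Gamma(41, 8).
Total count 66 over total exposure 8 days.
After the second batch: Gamma(41 + 66, 8 + 8) = Gamma(107, 16).
The posterior predictive for a window of length T is Negative Binomial with variance T·α'·(β'+T)/β'² = 8·107·24/256 = 321/4.

321/4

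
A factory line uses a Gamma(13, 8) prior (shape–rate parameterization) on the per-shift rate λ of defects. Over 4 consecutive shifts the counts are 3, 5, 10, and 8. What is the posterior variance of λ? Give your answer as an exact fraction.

Total count: 3 + 5 + 10 + 8 = 26.
Total exposure: 4 shifts.
The Gamma prior is conjugate for the Poisson rate, so λ | data ~ Gamma(13+26, 8+4) = Gamma(39, 12).
Posterior variance = α'/β'² = 39/144 = 13/48.

13/48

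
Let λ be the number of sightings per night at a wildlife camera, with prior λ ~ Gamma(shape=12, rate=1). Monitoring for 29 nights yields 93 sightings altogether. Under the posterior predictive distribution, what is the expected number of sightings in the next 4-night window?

Total count 93 over total exposure 29 nights.
Gamma(α, β) with Poisson data over total exposure Σt gives posterior Gamma(α+Σx, β+Σt) = Gamma(105, 30).
Predictive mean over a 4-night window = T·E[λ|data] = 4·105/30 = 14.

14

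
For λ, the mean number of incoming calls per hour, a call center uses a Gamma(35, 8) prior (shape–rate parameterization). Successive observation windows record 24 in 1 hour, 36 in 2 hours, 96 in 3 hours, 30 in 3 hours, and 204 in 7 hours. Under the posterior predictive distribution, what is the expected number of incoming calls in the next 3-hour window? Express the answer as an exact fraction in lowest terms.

425/8

Total count: 24 + 36 + 96 + 30 + 204 = 390.
Total exposure: 1 + 2 + 3 + 3 + 7 = 16 hours.
Conjugate update: add total count to the shape and total exposure to the rate, giving Gamma(425, 24).
Predictive mean over a 3-hour window = T·E[λ|data] = 3·425/24 = 425/8.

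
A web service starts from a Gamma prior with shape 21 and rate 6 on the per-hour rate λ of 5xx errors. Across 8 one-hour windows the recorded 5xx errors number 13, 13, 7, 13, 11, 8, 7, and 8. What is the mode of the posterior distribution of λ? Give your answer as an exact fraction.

50/7

Total count: 13 + 13 + 7 + 13 + 11 + 8 + 7 + 8 = 80.
Total exposure: 8 hours.
Conjugate update: add total count to the shape and total exposure to the rate, giving Gamma(101, 14).
Posterior mode = (α'−1)/β' = 100/14 = 50/7.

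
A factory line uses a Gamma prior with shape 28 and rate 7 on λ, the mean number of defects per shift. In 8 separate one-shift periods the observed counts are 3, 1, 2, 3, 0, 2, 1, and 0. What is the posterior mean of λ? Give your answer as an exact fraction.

Total count: 3 + 1 + 2 + 3 + 0 + 2 + 1 + 0 = 12.
Total exposure: 8 shifts.
The Gamma prior is conjugate for the Poisson rate, so λ | data ~ Gamma(28+12, 7+8) = Gamma(40, 15).
Posterior mean = α'/β' = 40/15 = 8/3.

8/3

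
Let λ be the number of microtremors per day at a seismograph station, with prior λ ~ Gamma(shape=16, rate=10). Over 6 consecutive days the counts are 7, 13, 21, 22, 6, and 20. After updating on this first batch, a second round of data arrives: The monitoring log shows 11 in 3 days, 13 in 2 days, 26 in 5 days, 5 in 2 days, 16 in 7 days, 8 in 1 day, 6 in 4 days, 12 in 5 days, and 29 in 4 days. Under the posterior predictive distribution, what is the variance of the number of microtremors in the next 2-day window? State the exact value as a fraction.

Total count: 7 + 13 + 21 + 22 + 6 + 20 = 89.
Total exposure: 6 days.
After the first batch: Gamma(16 + 89, 10 + 6) = Gamma(105, 16).
Total count: 11 + 13 + 26 + 5 + 16 + 8 + 6 + 12 + 29 = 126.
Total exposure: 3 + 2 + 5 + 2 + 7 + 1 + 4 + 5 + 4 = 33 days.
After the second batch: Gamma(105 + 126, 16 + 33) = Gamma(231, 49).
The posterior predictive for a window of length T is Negative Binomial with variance T·α'·(β'+T)/β'² = 2·231·51/2401 = 3366/343.

3366/343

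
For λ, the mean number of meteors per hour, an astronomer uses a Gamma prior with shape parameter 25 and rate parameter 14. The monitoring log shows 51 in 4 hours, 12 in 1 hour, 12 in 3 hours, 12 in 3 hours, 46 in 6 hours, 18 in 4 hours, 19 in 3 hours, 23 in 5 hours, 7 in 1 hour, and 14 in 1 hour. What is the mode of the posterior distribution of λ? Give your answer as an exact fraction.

Total count: 51 + 12 + 12 + 12 + 46 + 18 + 19 + 23 + 7 + 14 = 214.
Total exposure: 4 + 1 + 3 + 3 + 6 + 4 + 3 + 5 + 1 + 1 = 31 hours.
The Gamma prior is conjugate for the Poisson rate, so λ | data ~ Gamma(25+214, 14+31) = Gamma(239, 45).
Posterior mode = (α'−1)/β' = 238/45.

238/45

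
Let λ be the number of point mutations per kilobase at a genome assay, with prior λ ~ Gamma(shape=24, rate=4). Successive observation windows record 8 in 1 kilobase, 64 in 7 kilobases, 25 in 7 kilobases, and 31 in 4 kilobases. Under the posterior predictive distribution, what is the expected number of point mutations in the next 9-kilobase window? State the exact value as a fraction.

Total count: 8 + 64 + 25 + 31 = 128.
Total exposure: 1 + 7 + 7 + 4 = 19 kilobases.
By Gamma–Poisson conjugacy, the posterior is Gamma(α + Σx, β + Σt) = Gamma(24 + 128, 4 + 19) = Gamma(152, 23).
Predictive mean over a 9-kilobase window = T·E[λ|data] = 9·152/23 = 1368/23.

1368/23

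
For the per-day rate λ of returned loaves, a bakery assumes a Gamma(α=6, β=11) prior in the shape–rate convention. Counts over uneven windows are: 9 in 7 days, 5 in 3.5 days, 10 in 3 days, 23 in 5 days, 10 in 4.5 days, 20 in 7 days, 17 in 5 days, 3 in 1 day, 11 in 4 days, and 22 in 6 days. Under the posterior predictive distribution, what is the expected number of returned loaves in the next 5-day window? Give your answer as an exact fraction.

680/57

Total count: 9 + 5 + 10 + 23 + 10 + 20 + 17 + 3 + 11 + 22 = 130.
Total exposure: 7 + 3.5 + 3 + 5 + 4.5 + 7 + 5 + 1 + 4 + 6 = 46 days.
Posterior: α' = 6 + 130 = 136, β' = 11 + 46 = 57.
Predictive mean over a 5-day window = T·E[λ|data] = 5·136/57 = 680/57.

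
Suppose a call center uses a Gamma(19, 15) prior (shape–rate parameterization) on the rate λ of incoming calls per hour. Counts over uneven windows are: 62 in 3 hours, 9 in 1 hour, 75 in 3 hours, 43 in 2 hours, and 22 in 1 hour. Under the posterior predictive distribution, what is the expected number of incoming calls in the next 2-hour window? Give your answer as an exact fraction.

Total count: 62 + 9 + 75 + 43 + 22 = 211.
Total exposure: 3 + 1 + 3 + 2 + 1 = 10 hours.
By Gamma–Poisson conjugacy, the posterior is Gamma(α + Σx, β + Σt) = Gamma(19 + 211, 15 + 10) = Gamma(230, 25).
Predictive mean over a 2-hour window = T·E[λ|data] = 2·230/25 = 92/5.

92/5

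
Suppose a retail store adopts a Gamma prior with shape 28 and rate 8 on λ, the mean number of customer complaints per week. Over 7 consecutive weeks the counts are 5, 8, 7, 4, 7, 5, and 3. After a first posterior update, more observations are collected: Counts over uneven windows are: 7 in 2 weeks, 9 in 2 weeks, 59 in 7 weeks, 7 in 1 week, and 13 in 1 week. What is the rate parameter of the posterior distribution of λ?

Total count: 5 + 8 + 7 + 4 + 7 + 5 + 3 = 39.
Total exposure: 7 weeks.
After the first batch: Gamma(28 + 39, 8 + 7) = Gamma(67, 15).
Total count: 7 + 9 + 59 + 7 + 13 = 95.
Total exposure: 2 + 2 + 7 + 1 + 1 = 13 weeks.
After the second batch: Gamma(67 + 95, 15 + 13) = Gamma(162, 28).

28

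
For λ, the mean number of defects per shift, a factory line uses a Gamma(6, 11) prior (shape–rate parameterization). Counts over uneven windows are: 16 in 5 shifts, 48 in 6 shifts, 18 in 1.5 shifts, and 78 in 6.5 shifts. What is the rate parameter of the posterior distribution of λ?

Total count: 16 + 48 + 18 + 78 = 160.
Total exposure: 5 + 6 + 1.5 + 6.5 = 19 shifts.
The Gamma prior is conjugate for the Poisson rate, so λ | data ~ Gamma(6+160, 11+19) = Gamma(166, 30).

30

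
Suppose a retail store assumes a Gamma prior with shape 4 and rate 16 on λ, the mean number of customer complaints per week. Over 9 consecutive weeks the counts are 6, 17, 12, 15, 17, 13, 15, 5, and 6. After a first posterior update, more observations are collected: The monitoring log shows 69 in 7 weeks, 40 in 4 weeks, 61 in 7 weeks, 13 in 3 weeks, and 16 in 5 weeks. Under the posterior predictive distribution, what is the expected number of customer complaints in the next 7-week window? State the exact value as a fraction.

721/17

Total count: 6 + 17 + 12 + 15 + 17 + 13 + 15 + 5 + 6 = 106.
Total exposure: 9 weeks.
After the first batch: Gamma(4 + 106, 16 + 9) = Gamma(110, 25).
Total count: 69 + 40 + 61 + 13 + 16 = 199.
Total exposure: 7 + 4 + 7 + 3 + 5 = 26 weeks.
After the second batch: Gamma(110 + 199, 25 + 26) = Gamma(309, 51).
Predictive mean over a 7-week window = T·E[λ|data] = 7·309/51 = 721/17.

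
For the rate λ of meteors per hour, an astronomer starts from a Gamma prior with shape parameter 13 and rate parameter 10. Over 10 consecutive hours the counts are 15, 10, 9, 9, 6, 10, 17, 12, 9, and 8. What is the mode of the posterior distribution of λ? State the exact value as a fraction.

117/20

Total count: 15 + 10 + 9 + 9 + 6 + 10 + 17 + 12 + 9 + 8 = 105.
Total exposure: 10 hours.
Posterior: α' = 13 + 105 = 118, β' = 10 + 10 = 20.
Posterior mode = (α'−1)/β' = 117/20.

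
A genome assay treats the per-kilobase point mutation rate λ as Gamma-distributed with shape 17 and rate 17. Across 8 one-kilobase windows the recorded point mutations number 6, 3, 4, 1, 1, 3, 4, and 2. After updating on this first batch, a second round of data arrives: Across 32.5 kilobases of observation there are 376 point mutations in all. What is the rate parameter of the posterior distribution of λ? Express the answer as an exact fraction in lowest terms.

Total count: 6 + 3 + 4 + 1 + 1 + 3 + 4 + 2 = 24.
Total exposure: 8 kilobases.
After the first batch: Gamma(17 + 24, 17 + 8) = Gamma(41, 25).
Total count 376 over total exposure 32.5 kilobases.
After the second batch: Gamma(41 + 376, 25 + 32.5) = Gamma(417, 115/2).

115/2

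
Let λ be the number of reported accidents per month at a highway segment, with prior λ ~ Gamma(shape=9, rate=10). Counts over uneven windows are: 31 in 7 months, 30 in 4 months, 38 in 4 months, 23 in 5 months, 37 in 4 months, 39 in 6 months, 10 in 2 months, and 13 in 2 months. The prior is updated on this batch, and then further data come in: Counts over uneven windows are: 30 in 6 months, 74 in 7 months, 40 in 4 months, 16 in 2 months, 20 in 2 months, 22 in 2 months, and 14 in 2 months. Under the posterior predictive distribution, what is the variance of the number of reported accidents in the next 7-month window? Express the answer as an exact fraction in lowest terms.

237272/4761

Total count: 31 + 30 + 38 + 23 + 37 + 39 + 10 + 13 = 221.
Total exposure: 7 + 4 + 4 + 5 + 4 + 6 + 2 + 2 = 34 months.
After the first batch: Gamma(9 + 221, 10 + 34) = Gamma(230, 44).
Total count: 30 + 74 + 40 + 16 + 20 + 22 + 14 = 216.
Total exposure: 6 + 7 + 4 + 2 + 2 + 2 + 2 = 25 months.
After the second batch: Gamma(230 + 216, 44 + 25) = Gamma(446, 69).
The posterior predictive for a window of length T is Negative Binomial with variance T·α'·(β'+T)/β'² = 7·446·76/4761 = 237272/4761.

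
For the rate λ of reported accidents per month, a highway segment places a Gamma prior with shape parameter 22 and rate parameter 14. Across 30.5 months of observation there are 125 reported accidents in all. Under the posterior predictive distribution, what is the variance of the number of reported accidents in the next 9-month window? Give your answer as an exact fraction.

283122/7921

Total count 125 over total exposure 30.5 months.
Conjugate update: add total count to the shape and total exposure to the rate, giving Gamma(147, 89/2).
The posterior predictive for a window of length T is Negative Binomial with variance T·α'·(β'+T)/β'² = 9·147·(107/2)/(7921/4) = 283122/7921.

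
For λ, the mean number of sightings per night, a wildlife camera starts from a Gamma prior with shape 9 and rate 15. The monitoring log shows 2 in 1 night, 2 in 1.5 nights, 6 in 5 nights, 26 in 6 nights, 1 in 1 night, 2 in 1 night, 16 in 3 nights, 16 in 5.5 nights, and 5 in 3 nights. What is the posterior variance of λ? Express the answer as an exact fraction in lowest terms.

85/1764

Total count: 2 + 2 + 6 + 26 + 1 + 2 + 16 + 16 + 5 = 76.
Total exposure: 1 + 1.5 + 5 + 6 + 1 + 1 + 3 + 5.5 + 3 = 27 nights.
Gamma(α, β) with Poisson data over total exposure Σt gives posterior Gamma(α+Σx, β+Σt) = Gamma(85, 42).
Posterior variance = α'/β'² = 85/1764.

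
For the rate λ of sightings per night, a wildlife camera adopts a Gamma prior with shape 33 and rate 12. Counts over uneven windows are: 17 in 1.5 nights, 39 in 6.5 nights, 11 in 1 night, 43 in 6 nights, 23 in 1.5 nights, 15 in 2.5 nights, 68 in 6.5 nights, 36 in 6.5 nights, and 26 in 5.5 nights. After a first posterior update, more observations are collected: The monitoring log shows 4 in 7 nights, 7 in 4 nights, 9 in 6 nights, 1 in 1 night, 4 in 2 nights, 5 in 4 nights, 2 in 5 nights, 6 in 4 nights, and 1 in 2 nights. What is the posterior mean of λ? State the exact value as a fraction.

700/169

Total count: 17 + 39 + 11 + 43 + 23 + 15 + 68 + 36 + 26 = 278.
Total exposure: 1.5 + 6.5 + 1 + 6 + 1.5 + 2.5 + 6.5 + 6.5 + 5.5 = 37.5 nights.
After the first batch: Gamma(33 + 278, 12 + 37.5) = Gamma(311, 99/2).
Total count: 4 + 7 + 9 + 1 + 4 + 5 + 2 + 6 + 1 = 39.
Total exposure: 7 + 4 + 6 + 1 + 2 + 4 + 5 + 4 + 2 = 35 nights.
After the second batch: Gamma(311 + 39, 99/2 + 35) = Gamma(350, 169/2).
Posterior mean = α'/β' = 350/(169/2) = 700/169.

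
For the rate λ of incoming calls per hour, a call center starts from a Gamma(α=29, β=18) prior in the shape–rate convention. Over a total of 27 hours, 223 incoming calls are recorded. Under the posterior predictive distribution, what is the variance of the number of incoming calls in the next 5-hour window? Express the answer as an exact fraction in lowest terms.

Total count 223 over total exposure 27 hours.
Posterior: α' = 29 + 223 = 252, β' = 18 + 27 = 45.
The posterior predictive for a window of length T is Negative Binomial with variance T·α'·(β'+T)/β'² = 5·252·50/2025 = 280/9.

280/9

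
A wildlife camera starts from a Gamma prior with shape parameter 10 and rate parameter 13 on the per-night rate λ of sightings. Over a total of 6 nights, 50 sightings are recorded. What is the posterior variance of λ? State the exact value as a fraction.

60/361

Total count 50 over total exposure 6 nights.
Gamma(α, β) with Poisson data over total exposure Σt gives posterior Gamma(α+Σx, β+Σt) = Gamma(60, 19).
Posterior variance = α'/β'² = 60/361.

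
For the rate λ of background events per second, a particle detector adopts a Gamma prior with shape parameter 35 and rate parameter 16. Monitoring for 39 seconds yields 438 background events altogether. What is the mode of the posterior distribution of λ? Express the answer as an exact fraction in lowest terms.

Total count 438 over total exposure 39 seconds.
Conjugate update: add total count to the shape and total exposure to the rate, giving Gamma(473, 55).
Posterior mode = (α'−1)/β' = 472/55.

472/55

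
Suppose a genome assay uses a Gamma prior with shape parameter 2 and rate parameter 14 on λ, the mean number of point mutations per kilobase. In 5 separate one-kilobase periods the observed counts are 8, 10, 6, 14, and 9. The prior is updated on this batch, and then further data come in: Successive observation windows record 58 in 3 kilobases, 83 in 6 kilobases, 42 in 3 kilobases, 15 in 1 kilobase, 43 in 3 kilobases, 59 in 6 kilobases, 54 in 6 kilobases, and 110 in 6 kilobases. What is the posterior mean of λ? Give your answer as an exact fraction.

Total count: 8 + 10 + 6 + 14 + 9 = 47.
Total exposure: 5 kilobases.
After the first batch: Gamma(2 + 47, 14 + 5) = Gamma(49, 19).
Total count: 58 + 83 + 42 + 15 + 43 + 59 + 54 + 110 = 464.
Total exposure: 3 + 6 + 3 + 1 + 3 + 6 + 6 + 6 = 34 kilobases.
After the second batch: Gamma(49 + 464, 19 + 34) = Gamma(513, 53).
Posterior mean = α'/β' = 513/53.

513/53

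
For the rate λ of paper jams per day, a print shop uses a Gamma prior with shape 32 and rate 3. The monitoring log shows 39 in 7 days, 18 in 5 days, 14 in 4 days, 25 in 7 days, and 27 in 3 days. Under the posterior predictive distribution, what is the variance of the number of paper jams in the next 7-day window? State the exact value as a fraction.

39060/841

Total count: 39 + 18 + 14 + 25 + 27 = 123.
Total exposure: 7 + 5 + 4 + 7 + 3 = 26 days.
Conjugate update: add total count to the shape and total exposure to the rate, giving Gamma(155, 29).
The posterior predictive for a window of length T is Negative Binomial with variance T·α'·(β'+T)/β'² = 7·155·36/841 = 39060/841.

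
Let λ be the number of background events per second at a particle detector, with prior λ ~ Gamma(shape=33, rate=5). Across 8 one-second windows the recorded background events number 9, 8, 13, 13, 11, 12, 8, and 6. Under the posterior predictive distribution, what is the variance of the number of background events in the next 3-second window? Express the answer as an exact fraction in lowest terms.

5424/169

Total count: 9 + 8 + 13 + 13 + 11 + 12 + 8 + 6 = 80.
Total exposure: 8 seconds.
Posterior: α' = 33 + 80 = 113, β' = 5 + 8 = 13.
The posterior predictive for a window of length T is Negative Binomial with variance T·α'·(β'+T)/β'² = 3·113·16/169 = 5424/169.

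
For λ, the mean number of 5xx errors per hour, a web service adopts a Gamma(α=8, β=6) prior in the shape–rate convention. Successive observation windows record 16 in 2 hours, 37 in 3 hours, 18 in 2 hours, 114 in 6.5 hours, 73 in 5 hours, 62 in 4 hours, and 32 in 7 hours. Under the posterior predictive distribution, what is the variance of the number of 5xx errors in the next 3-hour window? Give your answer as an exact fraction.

166320/5041

Total count: 16 + 37 + 18 + 114 + 73 + 62 + 32 = 352.
Total exposure: 2 + 3 + 2 + 6.5 + 5 + 4 + 7 = 29.5 hours.
Posterior: α' = 8 + 352 = 360, β' = 6 + 29.5 = 71/2.
The posterior predictive for a window of length T is Negative Binomial with variance T·α'·(β'+T)/β'² = 3·360·(77/2)/(5041/4) = 166320/5041.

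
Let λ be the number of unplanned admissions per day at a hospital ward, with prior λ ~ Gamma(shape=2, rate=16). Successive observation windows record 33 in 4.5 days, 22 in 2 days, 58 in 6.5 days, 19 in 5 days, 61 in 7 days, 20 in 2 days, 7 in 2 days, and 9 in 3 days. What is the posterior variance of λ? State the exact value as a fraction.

77/768

Total count: 33 + 22 + 58 + 19 + 61 + 20 + 7 + 9 = 229.
Total exposure: 4.5 + 2 + 6.5 + 5 + 7 + 2 + 2 + 3 = 32 days.
Conjugate update: add total count to the shape and total exposure to the rate, giving Gamma(231, 48).
Posterior variance = α'/β'² = 231/2304 = 77/768.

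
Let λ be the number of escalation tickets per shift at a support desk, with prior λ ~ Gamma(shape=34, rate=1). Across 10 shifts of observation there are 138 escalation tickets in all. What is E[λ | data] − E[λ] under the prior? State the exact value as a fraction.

-202/11

Total count 138 over total exposure 10 shifts.
The Gamma prior is conjugate for the Poisson rate, so λ | data ~ Gamma(34+138, 1+10) = Gamma(172, 11).
Posterior mean = 172/11 = 172/11; prior mean = 34/1 = 34. Difference = 172/11 − 34 = -202/11.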